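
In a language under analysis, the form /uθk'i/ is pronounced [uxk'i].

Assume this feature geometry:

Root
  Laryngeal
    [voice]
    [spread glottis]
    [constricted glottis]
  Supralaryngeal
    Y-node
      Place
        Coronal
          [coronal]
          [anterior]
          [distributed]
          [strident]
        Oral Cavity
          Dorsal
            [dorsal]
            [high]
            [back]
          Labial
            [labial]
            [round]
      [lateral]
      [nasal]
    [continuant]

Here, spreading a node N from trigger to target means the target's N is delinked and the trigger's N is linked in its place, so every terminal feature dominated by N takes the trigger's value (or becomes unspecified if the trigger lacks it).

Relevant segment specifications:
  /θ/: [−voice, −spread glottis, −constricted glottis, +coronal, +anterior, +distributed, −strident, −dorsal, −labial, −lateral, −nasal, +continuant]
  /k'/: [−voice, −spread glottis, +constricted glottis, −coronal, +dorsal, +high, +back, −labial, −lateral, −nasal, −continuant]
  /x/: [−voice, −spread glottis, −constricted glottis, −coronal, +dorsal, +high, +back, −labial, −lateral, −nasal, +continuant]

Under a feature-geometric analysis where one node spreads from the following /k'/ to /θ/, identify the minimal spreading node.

The alternation /θ/ → [x] changes [coronal], [anterior], [distributed], [strident], [dorsal], [high], [back] and nothing else.
These terminals are all dominated by Place, and no proper subconstituent of Place covers them all; Place is their lowest common ancestor.
Spreading Place from /k'/ overwrites each of those terminals with /k'/'s values, yielding exactly [x].
Features on which the two segments disagree outside Place, such as [continuant], [constricted glottis], are unchanged — nothing dominating them spread, and Place is the minimal sufficient constituent.

Place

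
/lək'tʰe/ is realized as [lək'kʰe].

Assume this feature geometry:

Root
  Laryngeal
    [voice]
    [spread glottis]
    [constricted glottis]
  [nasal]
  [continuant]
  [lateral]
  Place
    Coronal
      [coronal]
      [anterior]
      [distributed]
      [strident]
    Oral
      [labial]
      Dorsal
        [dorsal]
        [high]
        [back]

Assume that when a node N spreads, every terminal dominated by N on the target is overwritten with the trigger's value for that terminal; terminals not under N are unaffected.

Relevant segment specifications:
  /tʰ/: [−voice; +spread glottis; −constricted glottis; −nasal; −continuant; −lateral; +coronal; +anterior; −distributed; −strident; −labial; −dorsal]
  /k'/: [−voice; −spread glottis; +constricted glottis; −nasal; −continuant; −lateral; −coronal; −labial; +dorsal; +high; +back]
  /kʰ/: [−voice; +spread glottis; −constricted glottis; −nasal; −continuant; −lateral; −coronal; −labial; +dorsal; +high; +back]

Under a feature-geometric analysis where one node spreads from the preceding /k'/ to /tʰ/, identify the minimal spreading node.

Place

Feature comparison: [coronal], [anterior], [distributed], [strident], [dorsal], [high], [back] differ between /tʰ/ and [kʰ]; the remaining terminals match.
In this geometry the lowest node dominating all of them is Place: every daughter of Place dominates only a proper subset, so no lower node suffices.
If Place spreads, every terminal under it takes /k'/'s value, producing [kʰ] as observed.
Had Root spread, [constricted glottis], [spread glottis] would have taken /k'/'s values; they stay as in /tʰ/, confirming the spreading constituent is exactly Place.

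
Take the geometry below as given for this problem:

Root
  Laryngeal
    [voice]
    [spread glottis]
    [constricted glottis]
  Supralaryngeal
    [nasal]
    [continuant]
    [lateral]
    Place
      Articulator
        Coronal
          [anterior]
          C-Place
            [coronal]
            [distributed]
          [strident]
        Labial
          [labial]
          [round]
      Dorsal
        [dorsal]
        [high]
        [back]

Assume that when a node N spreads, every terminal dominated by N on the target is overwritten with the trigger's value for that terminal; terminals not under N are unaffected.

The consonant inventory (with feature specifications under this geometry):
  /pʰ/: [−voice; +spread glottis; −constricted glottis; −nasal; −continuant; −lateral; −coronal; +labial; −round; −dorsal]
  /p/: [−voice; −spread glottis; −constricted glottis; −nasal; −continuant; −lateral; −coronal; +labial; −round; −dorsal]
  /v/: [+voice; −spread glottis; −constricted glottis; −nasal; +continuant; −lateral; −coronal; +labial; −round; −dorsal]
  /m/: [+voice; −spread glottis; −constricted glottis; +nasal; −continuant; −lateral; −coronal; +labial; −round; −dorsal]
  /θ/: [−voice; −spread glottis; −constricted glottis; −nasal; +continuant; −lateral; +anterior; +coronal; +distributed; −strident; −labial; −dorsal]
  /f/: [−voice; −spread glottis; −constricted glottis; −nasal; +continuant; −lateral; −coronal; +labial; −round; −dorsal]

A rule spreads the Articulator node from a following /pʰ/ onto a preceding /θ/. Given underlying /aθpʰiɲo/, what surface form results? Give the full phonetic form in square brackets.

Terminals under Articulator in this geometry: [anterior], [coronal], [distributed], [strident], [labial], [round].
After delinking /θ/'s Articulator and linking /pʰ/'s, the affected terminals become [−coronal], [+labial], [−round]; [voice], [spread glottis], [constricted glottis], … (outside Articulator) are retained from /θ/.
This feature bundle is that of [f], so /aθpʰiɲo/ surfaces as [afpʰiɲo].

[afpʰiɲo]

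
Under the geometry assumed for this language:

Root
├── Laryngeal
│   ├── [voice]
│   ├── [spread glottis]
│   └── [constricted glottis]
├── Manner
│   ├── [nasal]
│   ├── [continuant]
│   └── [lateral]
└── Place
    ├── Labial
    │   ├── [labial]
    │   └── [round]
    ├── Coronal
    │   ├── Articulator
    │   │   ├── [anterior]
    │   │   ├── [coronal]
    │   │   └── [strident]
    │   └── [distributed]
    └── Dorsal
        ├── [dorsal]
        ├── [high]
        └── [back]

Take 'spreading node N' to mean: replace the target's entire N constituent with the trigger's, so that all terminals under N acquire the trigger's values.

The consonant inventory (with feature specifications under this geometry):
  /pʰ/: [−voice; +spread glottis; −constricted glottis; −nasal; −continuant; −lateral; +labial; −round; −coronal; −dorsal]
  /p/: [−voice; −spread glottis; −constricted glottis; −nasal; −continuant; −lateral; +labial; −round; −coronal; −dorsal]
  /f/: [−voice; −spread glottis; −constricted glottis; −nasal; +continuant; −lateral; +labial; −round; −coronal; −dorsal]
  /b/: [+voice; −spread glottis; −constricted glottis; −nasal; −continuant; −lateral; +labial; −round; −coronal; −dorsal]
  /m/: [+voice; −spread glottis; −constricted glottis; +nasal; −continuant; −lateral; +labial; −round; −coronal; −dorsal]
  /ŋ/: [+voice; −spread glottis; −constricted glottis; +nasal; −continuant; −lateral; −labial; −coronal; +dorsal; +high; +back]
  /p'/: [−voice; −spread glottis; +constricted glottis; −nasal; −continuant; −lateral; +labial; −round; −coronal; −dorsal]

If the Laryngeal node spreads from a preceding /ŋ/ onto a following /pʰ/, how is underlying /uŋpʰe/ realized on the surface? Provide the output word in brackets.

Terminals under Laryngeal in this geometry: [voice], [spread glottis], [constricted glottis].
The target acquires /ŋ/'s values for everything under Laryngeal — [+voice], [−spread glottis], [−constricted glottis] — while keeping its own [nasal], [continuant], [lateral], ….
This feature bundle is that of [b], so /uŋpʰe/ surfaces as [uŋbe].

[uŋbe]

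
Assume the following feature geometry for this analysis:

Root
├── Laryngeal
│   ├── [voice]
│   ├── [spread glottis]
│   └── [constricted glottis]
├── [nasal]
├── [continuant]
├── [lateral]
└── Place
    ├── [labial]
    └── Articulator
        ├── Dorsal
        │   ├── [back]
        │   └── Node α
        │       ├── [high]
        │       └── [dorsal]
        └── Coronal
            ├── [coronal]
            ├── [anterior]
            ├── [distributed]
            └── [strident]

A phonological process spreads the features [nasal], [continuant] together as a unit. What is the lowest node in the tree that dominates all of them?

Root

[nasal] is immediately dominated by Root.
[continuant] is immediately dominated by Root.
The listed terminals split across distinct daughters of Root, so Root itself is the smallest node containing them all.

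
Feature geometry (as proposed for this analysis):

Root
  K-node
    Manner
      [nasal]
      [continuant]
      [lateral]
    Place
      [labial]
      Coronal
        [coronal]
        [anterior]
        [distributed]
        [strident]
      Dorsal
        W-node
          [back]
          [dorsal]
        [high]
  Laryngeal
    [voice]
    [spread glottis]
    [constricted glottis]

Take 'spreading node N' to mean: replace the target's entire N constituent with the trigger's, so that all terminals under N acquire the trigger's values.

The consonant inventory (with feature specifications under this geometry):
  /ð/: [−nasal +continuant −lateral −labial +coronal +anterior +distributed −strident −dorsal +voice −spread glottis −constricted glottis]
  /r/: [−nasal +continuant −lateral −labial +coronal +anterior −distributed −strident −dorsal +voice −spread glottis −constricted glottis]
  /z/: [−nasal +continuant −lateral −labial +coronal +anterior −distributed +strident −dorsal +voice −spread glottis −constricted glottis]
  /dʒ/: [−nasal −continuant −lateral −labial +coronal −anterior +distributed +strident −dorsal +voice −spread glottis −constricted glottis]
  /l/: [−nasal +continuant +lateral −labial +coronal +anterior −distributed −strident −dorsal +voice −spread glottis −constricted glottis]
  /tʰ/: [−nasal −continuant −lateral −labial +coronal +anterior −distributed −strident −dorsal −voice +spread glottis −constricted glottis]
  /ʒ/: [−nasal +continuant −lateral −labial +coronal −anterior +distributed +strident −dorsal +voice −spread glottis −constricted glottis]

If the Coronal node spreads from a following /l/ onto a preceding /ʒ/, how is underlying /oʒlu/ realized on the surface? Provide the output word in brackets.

Coronal immediately or transitively dominates [coronal], [anterior], [distributed], [strident].
The target acquires /l/'s values for everything under Coronal — [+coronal], [+anterior], [−distributed], [−strident] — while keeping its own [nasal], [continuant], [lateral], ….
Among the inventory, only /r/ has exactly this specification, giving the surface form [orlu].

[orlu]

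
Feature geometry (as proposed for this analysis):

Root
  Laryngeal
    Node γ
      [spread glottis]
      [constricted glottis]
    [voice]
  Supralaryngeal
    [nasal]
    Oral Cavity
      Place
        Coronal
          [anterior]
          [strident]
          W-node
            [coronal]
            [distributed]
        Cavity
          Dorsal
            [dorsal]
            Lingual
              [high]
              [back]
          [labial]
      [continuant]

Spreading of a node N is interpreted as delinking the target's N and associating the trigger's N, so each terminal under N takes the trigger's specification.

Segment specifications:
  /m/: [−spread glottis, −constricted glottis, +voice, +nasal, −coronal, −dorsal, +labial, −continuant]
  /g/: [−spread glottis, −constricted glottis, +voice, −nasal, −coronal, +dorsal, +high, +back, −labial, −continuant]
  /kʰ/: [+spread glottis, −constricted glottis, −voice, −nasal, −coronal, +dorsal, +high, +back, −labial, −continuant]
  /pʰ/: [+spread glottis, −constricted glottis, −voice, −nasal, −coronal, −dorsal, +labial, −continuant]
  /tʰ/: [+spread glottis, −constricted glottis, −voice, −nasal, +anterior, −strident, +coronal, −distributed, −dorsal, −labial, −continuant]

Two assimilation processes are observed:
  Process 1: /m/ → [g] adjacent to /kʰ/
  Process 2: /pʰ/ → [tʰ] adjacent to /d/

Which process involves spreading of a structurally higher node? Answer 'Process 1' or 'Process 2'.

In Process 1, [nasal], [labial], [dorsal], [high], [back] change, so the minimal spreading node is Supralaryngeal at depth 1.
Process 2: the features that change are [labial], [coronal], [anterior], [distributed], [strident]; the minimal node is Place (depth 3).
Supralaryngeal is closer to Root than Place, so Process 1 spreads the higher node.

Process 1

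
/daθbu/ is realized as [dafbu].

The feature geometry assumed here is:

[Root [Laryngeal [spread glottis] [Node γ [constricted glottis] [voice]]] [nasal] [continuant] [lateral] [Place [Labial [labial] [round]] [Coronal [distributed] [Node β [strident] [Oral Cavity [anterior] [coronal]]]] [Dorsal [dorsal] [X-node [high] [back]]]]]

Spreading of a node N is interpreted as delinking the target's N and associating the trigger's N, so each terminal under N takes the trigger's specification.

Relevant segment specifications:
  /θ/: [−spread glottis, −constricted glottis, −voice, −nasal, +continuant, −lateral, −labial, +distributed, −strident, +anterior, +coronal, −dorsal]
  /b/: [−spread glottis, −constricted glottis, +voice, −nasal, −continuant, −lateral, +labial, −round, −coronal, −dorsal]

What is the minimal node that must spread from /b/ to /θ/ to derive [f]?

Place

/θ/ and [f] differ in [labial], [round], [coronal], [anterior], [distributed], [strident]; every other specified feature is identical.
Tracing each changed feature up the tree, the paths first meet at Place; any lower node misses at least one of them.
Spreading Place from /b/ overwrites each of those terminals with /b/'s values, yielding exactly [f].
Had Root spread, [voice], [continuant] would have taken /b/'s values; they stay as in /θ/, confirming the spreading constituent is exactly Place.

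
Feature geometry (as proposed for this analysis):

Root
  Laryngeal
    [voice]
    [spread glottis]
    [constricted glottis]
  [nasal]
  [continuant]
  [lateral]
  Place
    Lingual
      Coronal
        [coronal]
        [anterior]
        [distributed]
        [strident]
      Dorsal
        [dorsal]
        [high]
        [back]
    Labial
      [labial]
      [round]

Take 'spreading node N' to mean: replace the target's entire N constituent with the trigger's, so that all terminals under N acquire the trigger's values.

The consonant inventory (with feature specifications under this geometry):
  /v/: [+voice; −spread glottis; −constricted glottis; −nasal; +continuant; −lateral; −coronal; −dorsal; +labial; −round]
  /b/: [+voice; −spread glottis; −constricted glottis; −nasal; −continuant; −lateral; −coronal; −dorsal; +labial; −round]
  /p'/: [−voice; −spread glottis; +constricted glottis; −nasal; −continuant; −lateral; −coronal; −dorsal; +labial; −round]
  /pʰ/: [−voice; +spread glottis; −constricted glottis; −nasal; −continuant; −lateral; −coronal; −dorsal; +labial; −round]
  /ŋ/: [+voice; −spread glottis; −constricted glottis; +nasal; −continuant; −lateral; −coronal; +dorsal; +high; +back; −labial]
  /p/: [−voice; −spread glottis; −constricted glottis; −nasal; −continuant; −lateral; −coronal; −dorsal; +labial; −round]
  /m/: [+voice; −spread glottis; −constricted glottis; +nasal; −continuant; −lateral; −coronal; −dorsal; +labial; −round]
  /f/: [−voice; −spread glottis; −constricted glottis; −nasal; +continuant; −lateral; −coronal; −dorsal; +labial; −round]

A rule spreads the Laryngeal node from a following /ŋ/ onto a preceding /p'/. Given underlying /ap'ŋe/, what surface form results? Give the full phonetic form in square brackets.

Terminals under Laryngeal in this geometry: [voice], [spread glottis], [constricted glottis].
After delinking /p'/'s Laryngeal and linking /ŋ/'s, the affected terminals become [+voice], [−spread glottis], [−constricted glottis]; [nasal], [continuant], [lateral], … (outside Laryngeal) are retained from /p'/.
This feature bundle is that of [b], so /ap'ŋe/ surfaces as [abŋe].

[abŋe]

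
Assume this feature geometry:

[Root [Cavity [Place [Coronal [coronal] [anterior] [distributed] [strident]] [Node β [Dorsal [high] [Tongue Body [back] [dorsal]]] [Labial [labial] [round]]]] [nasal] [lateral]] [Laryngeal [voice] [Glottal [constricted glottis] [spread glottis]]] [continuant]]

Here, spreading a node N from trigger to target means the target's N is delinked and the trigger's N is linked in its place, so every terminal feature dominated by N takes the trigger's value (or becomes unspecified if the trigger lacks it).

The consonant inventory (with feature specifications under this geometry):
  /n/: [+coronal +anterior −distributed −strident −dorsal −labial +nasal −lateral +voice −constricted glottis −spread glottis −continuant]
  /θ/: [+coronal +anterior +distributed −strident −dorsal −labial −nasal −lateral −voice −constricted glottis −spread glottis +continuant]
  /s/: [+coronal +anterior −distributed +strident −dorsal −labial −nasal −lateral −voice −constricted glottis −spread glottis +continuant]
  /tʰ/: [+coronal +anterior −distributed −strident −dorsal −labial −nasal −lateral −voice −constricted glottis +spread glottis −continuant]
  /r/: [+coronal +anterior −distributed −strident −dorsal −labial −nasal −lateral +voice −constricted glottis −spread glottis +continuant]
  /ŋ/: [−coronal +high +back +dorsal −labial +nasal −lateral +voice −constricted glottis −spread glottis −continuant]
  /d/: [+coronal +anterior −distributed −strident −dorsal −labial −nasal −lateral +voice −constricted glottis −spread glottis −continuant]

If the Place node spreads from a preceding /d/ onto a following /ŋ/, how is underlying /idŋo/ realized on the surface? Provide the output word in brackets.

[idno]

Place immediately or transitively dominates [coronal], [anterior], [distributed], [strident], [high], [back], [dorsal], [labial], [round].
After delinking /ŋ/'s Place and linking /d/'s, the affected terminals become [+coronal], [+anterior], [−distributed], [−strident], [−dorsal], [−labial]; [nasal], [lateral], [voice], … (outside Place) are retained from /ŋ/.
Among the inventory, only /n/ has exactly this specification, giving the surface form [idno].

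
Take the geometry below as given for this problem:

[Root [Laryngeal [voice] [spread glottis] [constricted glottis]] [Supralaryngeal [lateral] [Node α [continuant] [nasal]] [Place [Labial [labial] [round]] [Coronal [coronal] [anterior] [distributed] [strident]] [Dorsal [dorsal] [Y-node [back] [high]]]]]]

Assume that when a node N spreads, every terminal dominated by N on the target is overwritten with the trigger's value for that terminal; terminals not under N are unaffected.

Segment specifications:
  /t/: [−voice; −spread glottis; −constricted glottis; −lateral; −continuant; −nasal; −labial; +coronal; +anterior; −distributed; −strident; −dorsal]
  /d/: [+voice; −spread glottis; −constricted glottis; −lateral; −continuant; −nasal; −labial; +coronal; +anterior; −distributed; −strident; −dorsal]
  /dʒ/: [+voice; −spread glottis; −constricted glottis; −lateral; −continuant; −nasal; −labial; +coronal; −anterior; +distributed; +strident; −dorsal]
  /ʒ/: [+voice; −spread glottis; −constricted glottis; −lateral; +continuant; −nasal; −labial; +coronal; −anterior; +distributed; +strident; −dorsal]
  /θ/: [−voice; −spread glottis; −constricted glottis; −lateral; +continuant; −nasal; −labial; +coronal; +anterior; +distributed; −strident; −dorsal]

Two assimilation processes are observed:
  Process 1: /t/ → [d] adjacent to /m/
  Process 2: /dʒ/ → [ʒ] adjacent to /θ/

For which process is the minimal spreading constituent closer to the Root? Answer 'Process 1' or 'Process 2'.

Process 1 alters [voice]; the lowest dominating node is [voice] (depth 2 from Root).
Process 2: the feature that changes is [continuant]; the minimal node is [continuant] (depth 3).
[voice] (depth 2) sits above [continuant] (depth 3), making Process 1 the one with the higher spreading node.

Process 1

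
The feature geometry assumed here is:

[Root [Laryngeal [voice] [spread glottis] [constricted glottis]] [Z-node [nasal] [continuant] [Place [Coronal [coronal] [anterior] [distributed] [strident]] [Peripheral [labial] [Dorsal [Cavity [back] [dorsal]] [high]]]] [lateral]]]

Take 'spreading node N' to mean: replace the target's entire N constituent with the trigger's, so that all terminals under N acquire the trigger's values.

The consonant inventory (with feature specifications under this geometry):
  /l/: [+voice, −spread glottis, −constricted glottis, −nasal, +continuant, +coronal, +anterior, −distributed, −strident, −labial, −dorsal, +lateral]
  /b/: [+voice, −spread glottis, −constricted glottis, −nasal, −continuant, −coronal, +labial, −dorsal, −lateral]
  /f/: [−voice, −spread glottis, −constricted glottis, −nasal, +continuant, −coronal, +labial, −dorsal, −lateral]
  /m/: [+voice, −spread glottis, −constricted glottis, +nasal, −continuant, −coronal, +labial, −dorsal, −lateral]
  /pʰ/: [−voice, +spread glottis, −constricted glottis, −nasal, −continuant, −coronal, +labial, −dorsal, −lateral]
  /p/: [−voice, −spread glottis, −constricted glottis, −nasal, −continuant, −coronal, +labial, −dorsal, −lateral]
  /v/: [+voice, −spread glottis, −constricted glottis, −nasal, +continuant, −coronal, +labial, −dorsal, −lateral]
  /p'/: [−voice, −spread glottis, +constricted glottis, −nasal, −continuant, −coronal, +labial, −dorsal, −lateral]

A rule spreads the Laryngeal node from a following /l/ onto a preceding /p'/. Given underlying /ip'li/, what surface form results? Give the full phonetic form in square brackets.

[ibli]

Laryngeal immediately or transitively dominates [voice], [spread glottis], [constricted glottis].
Spreading Laryngeal from /l/ onto /p'/ replaces those values with /l/'s: [+voice], [−spread glottis], [−constricted glottis]. Features outside Laryngeal ([nasal], [continuant], [coronal], …) stay as in /p'/.
This feature bundle is that of [b], so /ip'li/ surfaces as [ibli].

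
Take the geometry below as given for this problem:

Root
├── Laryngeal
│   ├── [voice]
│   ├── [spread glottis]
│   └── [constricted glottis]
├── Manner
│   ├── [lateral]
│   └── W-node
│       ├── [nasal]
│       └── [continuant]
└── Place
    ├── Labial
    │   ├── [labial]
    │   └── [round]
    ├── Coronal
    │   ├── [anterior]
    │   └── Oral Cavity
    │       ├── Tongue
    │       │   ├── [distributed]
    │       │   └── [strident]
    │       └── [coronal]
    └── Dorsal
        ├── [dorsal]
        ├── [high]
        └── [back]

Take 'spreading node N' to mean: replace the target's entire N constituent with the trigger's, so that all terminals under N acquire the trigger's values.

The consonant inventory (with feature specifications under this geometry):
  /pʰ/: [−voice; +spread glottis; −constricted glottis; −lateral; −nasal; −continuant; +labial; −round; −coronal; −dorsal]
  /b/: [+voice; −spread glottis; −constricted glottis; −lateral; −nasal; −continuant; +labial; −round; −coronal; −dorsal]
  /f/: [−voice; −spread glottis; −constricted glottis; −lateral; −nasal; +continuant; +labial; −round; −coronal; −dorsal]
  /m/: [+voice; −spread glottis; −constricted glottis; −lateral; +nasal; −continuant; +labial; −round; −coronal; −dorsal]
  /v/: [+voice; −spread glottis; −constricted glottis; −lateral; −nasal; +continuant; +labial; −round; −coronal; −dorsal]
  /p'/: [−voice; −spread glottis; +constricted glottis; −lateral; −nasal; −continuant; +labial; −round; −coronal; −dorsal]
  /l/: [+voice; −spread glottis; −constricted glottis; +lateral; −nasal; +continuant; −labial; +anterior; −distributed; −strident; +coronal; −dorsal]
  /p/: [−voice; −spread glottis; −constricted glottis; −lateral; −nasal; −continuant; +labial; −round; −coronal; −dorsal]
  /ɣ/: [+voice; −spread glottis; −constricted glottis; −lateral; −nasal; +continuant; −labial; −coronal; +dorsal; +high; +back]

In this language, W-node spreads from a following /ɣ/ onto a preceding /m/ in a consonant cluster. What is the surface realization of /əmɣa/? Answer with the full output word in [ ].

The W-node node dominates the terminals [nasal], [continuant].
The target acquires /ɣ/'s values for everything under W-node — [−nasal], [+continuant] — while keeping its own [voice], [spread glottis], [constricted glottis], ….
Among the inventory, only /v/ has exactly this specification, giving the surface form [əvɣa].

[əvɣa]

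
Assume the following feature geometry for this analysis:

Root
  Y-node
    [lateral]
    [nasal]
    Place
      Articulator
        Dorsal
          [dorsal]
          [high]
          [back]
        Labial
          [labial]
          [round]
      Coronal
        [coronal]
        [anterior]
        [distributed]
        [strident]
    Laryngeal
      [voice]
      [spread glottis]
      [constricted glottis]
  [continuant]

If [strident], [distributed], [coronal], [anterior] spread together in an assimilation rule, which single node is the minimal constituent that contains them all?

Coronal

[strident]: Root → Y-node → Place → Coronal → [strident].
[distributed]: Root → Y-node → Place → Coronal → [distributed].
[coronal]: Root → Y-node → Place → Coronal → [coronal].
[anterior]: Root → Y-node → Place → Coronal → [anterior].
The listed terminals split across distinct daughters of Coronal, so Coronal itself is the smallest node containing them all.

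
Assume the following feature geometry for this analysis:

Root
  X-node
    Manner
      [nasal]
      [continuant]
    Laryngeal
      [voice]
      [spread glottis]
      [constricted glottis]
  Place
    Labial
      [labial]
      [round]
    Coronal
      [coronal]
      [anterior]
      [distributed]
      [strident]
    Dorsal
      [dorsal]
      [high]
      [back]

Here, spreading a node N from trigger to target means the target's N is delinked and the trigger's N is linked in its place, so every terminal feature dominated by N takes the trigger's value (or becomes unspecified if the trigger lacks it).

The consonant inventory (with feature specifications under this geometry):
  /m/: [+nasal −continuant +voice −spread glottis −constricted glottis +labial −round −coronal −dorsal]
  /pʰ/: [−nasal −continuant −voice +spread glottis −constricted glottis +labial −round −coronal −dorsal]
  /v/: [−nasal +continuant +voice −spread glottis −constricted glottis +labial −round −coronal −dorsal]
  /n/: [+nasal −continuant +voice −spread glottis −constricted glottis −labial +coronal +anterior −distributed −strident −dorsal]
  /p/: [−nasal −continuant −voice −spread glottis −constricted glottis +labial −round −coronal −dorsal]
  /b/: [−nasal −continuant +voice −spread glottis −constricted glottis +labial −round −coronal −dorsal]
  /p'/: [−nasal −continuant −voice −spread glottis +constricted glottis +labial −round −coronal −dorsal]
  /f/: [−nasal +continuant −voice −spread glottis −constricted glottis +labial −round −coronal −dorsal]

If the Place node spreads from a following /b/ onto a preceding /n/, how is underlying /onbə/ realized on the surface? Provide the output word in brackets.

Place immediately or transitively dominates [labial], [round], [coronal], [anterior], [distributed], [strident], [dorsal], [high], [back].
After delinking /n/'s Place and linking /b/'s, the affected terminals become [+labial], [−round], [−coronal], [−dorsal]; [nasal], [continuant], [voice], … (outside Place) are retained from /n/.
Among the inventory, only /m/ has exactly this specification, giving the surface form [ombə].

[ombə]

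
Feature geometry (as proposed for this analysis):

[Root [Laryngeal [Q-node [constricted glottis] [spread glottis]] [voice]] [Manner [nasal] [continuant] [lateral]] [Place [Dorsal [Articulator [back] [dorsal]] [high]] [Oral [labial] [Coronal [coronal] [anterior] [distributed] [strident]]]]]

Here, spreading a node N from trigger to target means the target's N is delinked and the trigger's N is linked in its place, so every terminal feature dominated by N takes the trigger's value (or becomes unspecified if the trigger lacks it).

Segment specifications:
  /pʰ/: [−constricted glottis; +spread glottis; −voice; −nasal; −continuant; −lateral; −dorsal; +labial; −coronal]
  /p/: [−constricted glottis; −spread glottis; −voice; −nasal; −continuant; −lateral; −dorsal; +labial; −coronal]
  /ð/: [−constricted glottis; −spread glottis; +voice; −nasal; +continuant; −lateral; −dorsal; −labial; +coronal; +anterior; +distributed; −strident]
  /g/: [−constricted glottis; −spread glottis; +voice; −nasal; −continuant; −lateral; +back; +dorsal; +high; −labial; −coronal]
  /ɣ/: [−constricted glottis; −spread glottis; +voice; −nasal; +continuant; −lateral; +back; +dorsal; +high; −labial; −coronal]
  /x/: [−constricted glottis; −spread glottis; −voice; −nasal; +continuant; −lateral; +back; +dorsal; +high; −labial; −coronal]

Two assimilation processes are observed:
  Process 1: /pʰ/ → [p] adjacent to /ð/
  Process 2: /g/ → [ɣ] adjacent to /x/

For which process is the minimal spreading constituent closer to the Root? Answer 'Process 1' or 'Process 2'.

Process 1 alters [spread glottis]; the lowest dominating node is [spread glottis] (depth 3 from Root).
Process 2 alters [continuant]; the lowest dominating node is [continuant] (depth 2 from Root).
Depth 2 < depth 3; Process 2 involves the structurally higher constituent [continuant].

Process 2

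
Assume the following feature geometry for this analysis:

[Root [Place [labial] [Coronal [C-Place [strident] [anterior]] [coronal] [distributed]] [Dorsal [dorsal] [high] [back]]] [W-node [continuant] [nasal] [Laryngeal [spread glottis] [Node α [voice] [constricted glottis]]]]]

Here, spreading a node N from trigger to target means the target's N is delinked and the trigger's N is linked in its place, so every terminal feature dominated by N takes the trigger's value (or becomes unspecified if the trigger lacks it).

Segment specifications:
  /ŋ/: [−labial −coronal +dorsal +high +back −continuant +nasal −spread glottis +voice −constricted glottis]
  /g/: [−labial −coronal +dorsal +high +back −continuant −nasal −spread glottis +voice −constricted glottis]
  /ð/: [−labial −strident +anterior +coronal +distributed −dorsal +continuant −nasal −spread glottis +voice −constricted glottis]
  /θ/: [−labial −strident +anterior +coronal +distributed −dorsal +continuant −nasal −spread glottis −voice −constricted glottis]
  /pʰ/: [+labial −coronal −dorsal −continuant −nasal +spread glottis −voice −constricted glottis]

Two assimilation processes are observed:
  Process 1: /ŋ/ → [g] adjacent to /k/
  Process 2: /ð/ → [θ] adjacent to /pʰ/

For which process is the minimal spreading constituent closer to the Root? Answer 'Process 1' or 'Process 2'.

Process 1 alters [nasal]; the lowest dominating node is [nasal] (depth 2 from Root).
Process 2 alters [voice]; the lowest dominating node is [voice] (depth 4 from Root).
[nasal] (depth 2) sits above [voice] (depth 4), making Process 1 the one with the higher spreading node.

Process 1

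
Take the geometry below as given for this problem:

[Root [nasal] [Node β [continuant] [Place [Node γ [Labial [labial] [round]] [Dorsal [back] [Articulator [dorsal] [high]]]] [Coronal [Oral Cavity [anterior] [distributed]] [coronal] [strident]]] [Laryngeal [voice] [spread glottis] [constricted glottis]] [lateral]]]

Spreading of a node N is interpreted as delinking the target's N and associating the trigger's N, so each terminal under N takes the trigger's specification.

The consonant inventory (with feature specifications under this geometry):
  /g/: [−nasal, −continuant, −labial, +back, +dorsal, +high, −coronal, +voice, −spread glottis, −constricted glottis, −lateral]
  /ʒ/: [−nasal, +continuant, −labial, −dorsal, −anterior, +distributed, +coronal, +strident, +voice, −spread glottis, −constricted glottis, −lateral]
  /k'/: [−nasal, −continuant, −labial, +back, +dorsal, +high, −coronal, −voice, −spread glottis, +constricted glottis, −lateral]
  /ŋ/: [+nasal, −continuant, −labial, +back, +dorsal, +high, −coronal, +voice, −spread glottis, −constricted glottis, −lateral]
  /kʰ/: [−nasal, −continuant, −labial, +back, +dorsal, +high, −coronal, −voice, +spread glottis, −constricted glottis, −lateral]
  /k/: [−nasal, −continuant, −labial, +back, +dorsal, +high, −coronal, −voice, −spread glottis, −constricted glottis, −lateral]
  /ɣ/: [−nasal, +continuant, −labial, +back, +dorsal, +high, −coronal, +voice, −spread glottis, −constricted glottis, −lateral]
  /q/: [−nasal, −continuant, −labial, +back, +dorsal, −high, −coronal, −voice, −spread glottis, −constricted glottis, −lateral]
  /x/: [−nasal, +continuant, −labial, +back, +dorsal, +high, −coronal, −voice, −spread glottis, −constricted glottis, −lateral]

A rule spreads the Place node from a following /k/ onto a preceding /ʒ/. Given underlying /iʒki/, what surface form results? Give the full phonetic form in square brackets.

Terminals under Place in this geometry: [labial], [round], [back], [dorsal], [high], [anterior], [distributed], [coronal], [strident].
Spreading Place from /k/ onto /ʒ/ replaces those values with /k/'s: [−labial], [+back], [+dorsal], [+high], [−coronal]. Features outside Place ([nasal], [continuant], [voice], …) stay as in /ʒ/.
Among the inventory, only /ɣ/ has exactly this specification, giving the surface form [iɣki].

[iɣki]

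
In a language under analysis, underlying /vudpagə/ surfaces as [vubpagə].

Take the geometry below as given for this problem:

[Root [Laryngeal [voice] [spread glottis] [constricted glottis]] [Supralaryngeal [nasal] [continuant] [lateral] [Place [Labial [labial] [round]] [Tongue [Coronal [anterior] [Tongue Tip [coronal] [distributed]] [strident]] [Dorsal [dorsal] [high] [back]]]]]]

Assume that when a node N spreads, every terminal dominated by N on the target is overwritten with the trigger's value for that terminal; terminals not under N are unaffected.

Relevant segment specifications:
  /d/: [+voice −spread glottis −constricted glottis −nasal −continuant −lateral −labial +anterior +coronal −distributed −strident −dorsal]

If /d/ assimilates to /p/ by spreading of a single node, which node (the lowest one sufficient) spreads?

Place

Comparing /d/ with its surface form [b], the features that change are [labial], [round], [coronal], [anterior], [distributed], [strident].
Tracing each changed feature up the tree, the paths first meet at Place; any lower node misses at least one of them.
If Place spreads, every terminal under it takes /p/'s value, producing [b] as observed.
[voice], a feature on which the two segments disagree outside Place, is unchanged — nothing dominating it spread, and Place is the minimal sufficient constituent.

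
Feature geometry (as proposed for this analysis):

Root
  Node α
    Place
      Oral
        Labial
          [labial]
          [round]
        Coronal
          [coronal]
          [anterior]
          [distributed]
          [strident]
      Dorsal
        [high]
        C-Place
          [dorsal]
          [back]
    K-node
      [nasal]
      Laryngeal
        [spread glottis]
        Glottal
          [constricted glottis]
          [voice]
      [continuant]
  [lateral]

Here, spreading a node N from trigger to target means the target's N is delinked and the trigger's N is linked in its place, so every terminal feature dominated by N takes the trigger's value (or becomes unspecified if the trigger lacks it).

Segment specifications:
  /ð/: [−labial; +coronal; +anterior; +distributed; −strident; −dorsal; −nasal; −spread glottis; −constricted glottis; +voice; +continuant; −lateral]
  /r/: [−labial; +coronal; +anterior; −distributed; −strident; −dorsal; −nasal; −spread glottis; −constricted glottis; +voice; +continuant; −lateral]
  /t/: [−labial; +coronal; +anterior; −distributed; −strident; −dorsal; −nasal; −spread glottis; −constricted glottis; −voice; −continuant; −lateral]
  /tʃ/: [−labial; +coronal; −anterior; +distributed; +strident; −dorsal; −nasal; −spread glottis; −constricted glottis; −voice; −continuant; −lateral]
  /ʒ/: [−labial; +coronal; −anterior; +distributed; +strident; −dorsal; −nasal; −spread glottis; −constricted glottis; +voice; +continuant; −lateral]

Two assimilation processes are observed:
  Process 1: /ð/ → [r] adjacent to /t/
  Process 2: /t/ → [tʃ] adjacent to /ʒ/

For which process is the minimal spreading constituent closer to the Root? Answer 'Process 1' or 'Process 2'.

Process 1: the feature that changes is [distributed]; the minimal node is [distributed] (depth 5).
Process 2 alters [anterior], [distributed], [strident]; the lowest common ancestor is Coronal (depth 4 from Root).
Coronal is closer to Root than [distributed], so Process 2 spreads the higher node.

Process 2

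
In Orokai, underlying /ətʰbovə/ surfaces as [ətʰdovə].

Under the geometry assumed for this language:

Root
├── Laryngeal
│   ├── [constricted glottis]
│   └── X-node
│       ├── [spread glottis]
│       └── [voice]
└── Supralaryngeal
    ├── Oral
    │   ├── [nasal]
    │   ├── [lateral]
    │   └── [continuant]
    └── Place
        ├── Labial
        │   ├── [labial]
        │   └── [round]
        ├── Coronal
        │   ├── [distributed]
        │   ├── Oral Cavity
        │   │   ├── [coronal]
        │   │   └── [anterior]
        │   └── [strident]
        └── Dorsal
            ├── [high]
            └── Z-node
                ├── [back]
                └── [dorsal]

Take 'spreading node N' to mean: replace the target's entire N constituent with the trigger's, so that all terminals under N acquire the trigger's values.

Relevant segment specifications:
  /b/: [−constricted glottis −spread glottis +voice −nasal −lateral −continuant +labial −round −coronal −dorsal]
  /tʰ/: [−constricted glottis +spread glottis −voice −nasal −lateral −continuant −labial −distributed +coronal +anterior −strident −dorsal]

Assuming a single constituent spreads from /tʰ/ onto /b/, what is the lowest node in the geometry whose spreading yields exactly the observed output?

Feature comparison: [labial], [round], [coronal], [anterior], [distributed], [strident] differ between /b/ and [d]; the remaining terminals match.
The smallest constituent containing every changed terminal is Place — each of its daughters lacks at least one of the affected features.
Delinking /b/'s Place and associating /tʰ/'s Place gives precisely the feature bundle of [d].
Features on which the two segments disagree outside Place, such as [voice], [spread glottis], are unchanged — nothing dominating them spread, and Place is the minimal sufficient constituent.

Place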